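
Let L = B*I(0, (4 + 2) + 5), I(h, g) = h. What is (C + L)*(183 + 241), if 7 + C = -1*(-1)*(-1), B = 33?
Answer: -3392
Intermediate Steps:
C = -8 (C = -7 - 1*(-1)*(-1) = -7 + 1*(-1) = -7 - 1 = -8)
L = 0 (L = 33*0 = 0)
(C + L)*(183 + 241) = (-8 + 0)*(183 + 241) = -8*424 = -3392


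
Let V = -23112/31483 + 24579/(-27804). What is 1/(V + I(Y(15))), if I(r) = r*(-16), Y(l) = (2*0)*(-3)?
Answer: -291784444/472142235 ≈ -0.61800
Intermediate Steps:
V = -472142235/291784444 (V = -23112*1/31483 + 24579*(-1/27804) = -23112/31483 - 8193/9268 = -472142235/291784444 ≈ -1.6181)
Y(l) = 0 (Y(l) = 0*(-3) = 0)
I(r) = -16*r
1/(V + I(Y(15))) = 1/(-472142235/291784444 - 16*0) = 1/(-472142235/291784444 + 0) = 1/(-472142235/291784444) = -291784444/472142235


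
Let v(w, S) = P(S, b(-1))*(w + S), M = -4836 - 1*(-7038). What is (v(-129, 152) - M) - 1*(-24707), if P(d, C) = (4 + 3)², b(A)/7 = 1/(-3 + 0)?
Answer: 23632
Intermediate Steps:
b(A) = -7/3 (b(A) = 7/(-3 + 0) = 7/(-3) = 7*(-⅓) = -7/3)
P(d, C) = 49 (P(d, C) = 7² = 49)
M = 2202 (M = -4836 + 7038 = 2202)
v(w, S) = 49*S + 49*w (v(w, S) = 49*(w + S) = 49*(S + w) = 49*S + 49*w)
(v(-129, 152) - M) - 1*(-24707) = ((49*152 + 49*(-129)) - 1*2202) - 1*(-24707) = ((7448 - 6321) - 2202) + 24707 = (1127 - 2202) + 24707 = -1075 + 24707 = 23632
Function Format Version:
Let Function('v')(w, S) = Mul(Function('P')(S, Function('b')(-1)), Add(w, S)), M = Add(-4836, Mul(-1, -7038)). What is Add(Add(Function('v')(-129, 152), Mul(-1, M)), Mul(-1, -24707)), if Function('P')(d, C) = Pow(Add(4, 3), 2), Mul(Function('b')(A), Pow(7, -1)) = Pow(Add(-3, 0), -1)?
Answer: 23632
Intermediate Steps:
Function('b')(A) = Rational(-7, 3) (Function('b')(A) = Mul(7, Pow(Add(-3, 0), -1)) = Mul(7, Pow(-3, -1)) = Mul(7, Rational(-1, 3)) = Rational(-7, 3))
Function('P')(d, C) = 49 (Function('P')(d, C) = Pow(7, 2) = 49)
M = 2202 (M = Add(-4836, 7038) = 2202)
Function('v')(w, S) = Add(Mul(49, S), Mul(49, w)) (Function('v')(w, S) = Mul(49, Add(w, S)) = Mul(49, Add(S, w)) = Add(Mul(49, S), Mul(49, w)))
Add(Add(Function('v')(-129, 152), Mul(-1, M)), Mul(-1, -24707)) = Add(Add(Add(Mul(49, 152), Mul(49, -129)), Mul(-1, 2202)), Mul(-1, -24707)) = Add(Add(Add(7448, -6321), -2202), 24707) = Add(Add(1127, -2202), 24707) = Add(-1075, 24707) = 23632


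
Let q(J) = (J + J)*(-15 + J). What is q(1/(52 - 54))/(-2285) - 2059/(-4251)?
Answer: 9277849/19427070 ≈ 0.47757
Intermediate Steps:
q(J) = 2*J*(-15 + J) (q(J) = (2*J)*(-15 + J) = 2*J*(-15 + J))
q(1/(52 - 54))/(-2285) - 2059/(-4251) = (2*(-15 + 1/(52 - 54))/(52 - 54))/(-2285) - 2059/(-4251) = (2*(-15 + 1/(-2))/(-2))*(-1/2285) - 2059*(-1/4251) = (2*(-½)*(-15 - ½))*(-1/2285) + 2059/4251 = (2*(-½)*(-31/2))*(-1/2285) + 2059/4251 = (31/2)*(-1/2285) + 2059/4251 = -31/4570 + 2059/4251 = 9277849/19427070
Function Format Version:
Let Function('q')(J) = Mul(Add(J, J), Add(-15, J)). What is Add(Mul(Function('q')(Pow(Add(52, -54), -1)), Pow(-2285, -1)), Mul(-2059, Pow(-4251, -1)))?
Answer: Rational(9277849, 19427070) ≈ 0.47757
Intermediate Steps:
Function('q')(J) = Mul(2, J, Add(-15, J)) (Function('q')(J) = Mul(Mul(2, J), Add(-15, J)) = Mul(2, J, Add(-15, J)))
Add(Mul(Function('q')(Pow(Add(52, -54), -1)), Pow(-2285, -1)), Mul(-2059, Pow(-4251, -1))) = Add(Mul(Mul(2, Pow(Add(52, -54), -1), Add(-15, Pow(Add(52, -54), -1))), Pow(-2285, -1)), Mul(-2059, Pow(-4251, -1))) = Add(Mul(Mul(2, Pow(-2, -1), Add(-15, Pow(-2, -1))), Rational(-1, 2285)), Mul(-2059, Rational(-1, 4251))) = Add(Mul(Mul(2, Rational(-1, 2), Add(-15, Rational(-1, 2))), Rational(-1, 2285)), Rational(2059, 4251)) = Add(Mul(Mul(2, Rational(-1, 2), Rational(-31, 2)), Rational(-1, 2285)), Rational(2059, 4251)) = Add(Mul(Rational(31, 2), Rational(-1, 2285)), Rational(2059, 4251)) = Add(Rational(-31, 4570), Rational(2059, 4251)) = Rational(9277849, 19427070)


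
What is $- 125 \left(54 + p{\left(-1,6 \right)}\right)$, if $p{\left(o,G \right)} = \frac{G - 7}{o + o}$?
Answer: $- \frac{13625}{2} \approx -6812.5$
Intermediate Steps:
$p{\left(o,G \right)} = \frac{-7 + G}{2 o}$
$- 125 \left(54 + p{\left(-1,6 \right)}\right) = - 125 \left(54 + \frac{-7 + 6}{2 \left(-1\right)}\right) = - 125 \left(54 + \frac{1}{2} \left(-1\right) \left(-1\right)\right) = - 125 \left(54 + \frac{1}{2}\right) = \left(-125\right) \frac{109}{2} = - \frac{13625}{2}$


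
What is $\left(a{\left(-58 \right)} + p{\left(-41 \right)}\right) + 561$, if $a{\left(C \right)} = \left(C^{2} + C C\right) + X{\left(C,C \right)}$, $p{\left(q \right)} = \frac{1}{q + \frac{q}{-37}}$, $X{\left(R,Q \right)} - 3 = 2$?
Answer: $\frac{10765907}{1476} \approx 7294.0$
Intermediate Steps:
$X{\left(R,Q \right)} = 5$ ($X{\left(R,Q \right)} = 3 + 2 = 5$)
$p{\left(q \right)} = \frac{37}{36 q}$ ($p{\left(q \right)} = \frac{1}{q + q \left(- \frac{1}{37}\right)} = \frac{1}{q - \frac{q}{37}} = \frac{1}{\frac{36}{37} q} = \frac{37}{36 q}$)
$a{\left(C \right)} = 5 + 2 C^{2}$ ($a{\left(C \right)} = \left(C^{2} + C C\right) + 5 = \left(C^{2} + C^{2}\right) + 5 = 2 C^{2} + 5 = 5 + 2 C^{2}$)
$\left(a{\left(-58 \right)} + p{\left(-41 \right)}\right) + 561 = \left(\left(5 + 2 \left(-58\right)^{2}\right) + \frac{37}{36 \left(-41\right)}\right) + 561 = \left(\left(5 + 2 \cdot 3364\right) + \frac{37}{36} \left(- \frac{1}{41}\right)\right) + 561 = \left(\left(5 + 6728\right) - \frac{37}{1476}\right) + 561 = \left(6733 - \frac{37}{1476}\right) + 561 = \frac{9937871}{1476} + 561 = \frac{10765907}{1476}$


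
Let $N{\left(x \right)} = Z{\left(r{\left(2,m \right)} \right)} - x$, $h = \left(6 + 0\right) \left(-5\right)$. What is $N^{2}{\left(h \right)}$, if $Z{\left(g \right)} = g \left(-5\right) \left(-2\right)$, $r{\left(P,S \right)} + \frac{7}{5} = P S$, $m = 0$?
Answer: $256$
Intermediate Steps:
$r{\left(P,S \right)} = - \frac{7}{5} + P S$
$Z{\left(g \right)} = 10 g$ ($Z{\left(g \right)} = - 5 g \left(-2\right) = 10 g$)
$h = -30$ ($h = 6 \left(-5\right) = -30$)
$N{\left(x \right)} = -14 - x$ ($N{\left(x \right)} = 10 \left(- \frac{7}{5} + 2 \cdot 0\right) - x = 10 \left(- \frac{7}{5} + 0\right) - x = 10 \left(- \frac{7}{5}\right) - x = -14 - x$)
$N^{2}{\left(h \right)} = \left(-14 - -30\right)^{2} = \left(-14 + 30\right)^{2} = 16^{2} = 256$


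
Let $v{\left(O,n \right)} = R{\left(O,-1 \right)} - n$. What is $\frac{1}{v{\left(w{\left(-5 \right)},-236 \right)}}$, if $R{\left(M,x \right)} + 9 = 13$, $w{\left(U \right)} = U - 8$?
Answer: $\frac{1}{240} \approx 0.0041667$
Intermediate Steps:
$w{\left(U \right)} = -8 + U$
$R{\left(M,x \right)} = 4$ ($R{\left(M,x \right)} = -9 + 13 = 4$)
$v{\left(O,n \right)} = 4 - n$
$\frac{1}{v{\left(w{\left(-5 \right)},-236 \right)}} = \frac{1}{4 - -236} = \frac{1}{4 + 236} = \frac{1}{240}$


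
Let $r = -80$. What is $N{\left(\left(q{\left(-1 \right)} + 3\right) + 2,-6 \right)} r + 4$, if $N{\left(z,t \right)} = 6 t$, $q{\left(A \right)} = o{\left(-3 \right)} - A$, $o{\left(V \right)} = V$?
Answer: $2884$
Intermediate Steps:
$q{\left(A \right)} = -3 - A$
$N{\left(\left(q{\left(-1 \right)} + 3\right) + 2,-6 \right)} r + 4 = 6 \left(-6\right) \left(-80\right) + 4 = \left(-36\right) \left(-80\right) + 4 = 2880 + 4 = 2884$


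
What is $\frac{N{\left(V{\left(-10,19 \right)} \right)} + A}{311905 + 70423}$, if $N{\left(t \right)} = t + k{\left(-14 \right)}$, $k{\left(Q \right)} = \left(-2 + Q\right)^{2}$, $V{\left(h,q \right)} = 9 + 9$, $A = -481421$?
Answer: $- \frac{481147}{382328} \approx -1.2585$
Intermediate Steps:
$V{\left(h,q \right)} = 18$
$N{\left(t \right)} = 256 + t$ ($N{\left(t \right)} = t + \left(-2 - 14\right)^{2} = t + \left(-16\right)^{2} = t + 256 = 256 + t$)
$\frac{N{\left(V{\left(-10,19 \right)} \right)} + A}{311905 + 70423} = \frac{\left(256 + 18\right) - 481421}{311905 + 70423} = \frac{274 - 481421}{382328} = \left(-481147\right) \frac{1}{382328} = - \frac{481147}{382328}$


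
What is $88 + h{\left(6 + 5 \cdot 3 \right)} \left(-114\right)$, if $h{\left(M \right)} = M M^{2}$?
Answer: $-1055666$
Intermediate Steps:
$h{\left(M \right)} = M^{3}$
$88 + h{\left(6 + 5 \cdot 3 \right)} \left(-114\right) = 88 + \left(6 + 5 \cdot 3\right)^{3} \left(-114\right) = 88 + \left(6 + 15\right)^{3} \left(-114\right) = 88 + 21^{3} \left(-114\right) = 88 + 9261 \left(-114\right) = 88 - 1055754 = -1055666$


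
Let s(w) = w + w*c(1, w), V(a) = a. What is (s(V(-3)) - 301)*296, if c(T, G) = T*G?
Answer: -87320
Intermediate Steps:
c(T, G) = G*T
s(w) = w + w² (s(w) = w + w*(w*1) = w + w*w = w + w²)
(s(V(-3)) - 301)*296 = (-3*(1 - 3) - 301)*296 = (-3*(-2) - 301)*296 = (6 - 301)*296 = -295*296 = -87320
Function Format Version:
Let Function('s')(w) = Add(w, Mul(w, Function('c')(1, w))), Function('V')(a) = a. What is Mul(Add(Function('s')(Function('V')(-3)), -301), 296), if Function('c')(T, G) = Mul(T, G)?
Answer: -87320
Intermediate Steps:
Function('c')(T, G) = Mul(G, T)
Function('s')(w) = Add(w, Pow(w, 2)) (Function('s')(w) = Add(w, Mul(w, Mul(w, 1))) = Add(w, Mul(w, w)) = Add(w, Pow(w, 2)))
Mul(Add(Function('s')(Function('V')(-3)), -301), 296) = Mul(Add(Mul(-3, Add(1, -3)), -301), 296) = Mul(Add(Mul(-3, -2), -301), 296) = Mul(Add(6, -301), 296) = Mul(-295, 296) = -87320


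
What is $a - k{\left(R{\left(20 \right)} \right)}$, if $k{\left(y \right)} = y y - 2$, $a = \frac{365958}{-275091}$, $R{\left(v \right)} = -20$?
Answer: $- \frac{36617392}{91697} \approx -399.33$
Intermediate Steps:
$a = - \frac{121986}{91697}$ ($a = 365958 \left(- \frac{1}{275091}\right) = - \frac{121986}{91697} \approx -1.3303$)
$k{\left(y \right)} = -2 + y^{2}$ ($k{\left(y \right)} = y^{2} - 2 = -2 + y^{2}$)
$a - k{\left(R{\left(20 \right)} \right)} = - \frac{121986}{91697} - \left(-2 + \left(-20\right)^{2}\right) = - \frac{121986}{91697} - \left(-2 + 400\right) = - \frac{121986}{91697} - 398 = - \frac{36617392}{91697}$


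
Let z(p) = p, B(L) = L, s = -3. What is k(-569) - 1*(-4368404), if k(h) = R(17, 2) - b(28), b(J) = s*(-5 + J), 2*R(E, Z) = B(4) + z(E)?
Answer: 8736967/2 ≈ 4.3685e+6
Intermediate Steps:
R(E, Z) = 2 + E/2 (R(E, Z) = (4 + E)/2 = 2 + E/2)
b(J) = 15 - 3*J (b(J) = -3*(-5 + J) = 15 - 3*J)
k(h) = 159/2 (k(h) = (2 + (1/2)*17) - (15 - 3*28) = (2 + 17/2) - (15 - 84) = 21/2 - 1*(-69) = 21/2 + 69 = 159/2)
k(-569) - 1*(-4368404) = 159/2 - 1*(-4368404) = 159/2 + 4368404 = 8736967/2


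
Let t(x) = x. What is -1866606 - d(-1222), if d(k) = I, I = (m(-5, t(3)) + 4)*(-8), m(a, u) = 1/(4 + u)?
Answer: -13066010/7 ≈ -1.8666e+6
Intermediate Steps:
I = -232/7 (I = (1/(4 + 3) + 4)*(-8) = (1/7 + 4)*(-8) = (⅐ + 4)*(-8) = (29/7)*(-8) = -232/7 ≈ -33.143)
d(k) = -232/7
-1866606 - d(-1222) = -1866606 - 1*(-232/7) = -1866606 + 232/7 = -13066010/7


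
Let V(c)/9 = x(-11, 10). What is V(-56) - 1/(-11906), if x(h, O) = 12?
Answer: 1285849/11906 ≈ 108.00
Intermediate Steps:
V(c) = 108 (V(c) = 9*12 = 108)
V(-56) - 1/(-11906) = 108 - 1/(-11906) = 108 - 1*(-1/11906) = 108 + 1/11906 = 1285849/11906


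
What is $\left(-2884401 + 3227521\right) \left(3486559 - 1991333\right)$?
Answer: $513041945120$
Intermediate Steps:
$\left(-2884401 + 3227521\right) \left(3486559 - 1991333\right) = 343120 \cdot 1495226 = 513041945120$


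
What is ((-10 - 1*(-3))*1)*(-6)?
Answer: 42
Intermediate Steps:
((-10 - 1*(-3))*1)*(-6) = ((-10 + 3)*1)*(-6) = -7*1*(-6) = -7*(-6) = 42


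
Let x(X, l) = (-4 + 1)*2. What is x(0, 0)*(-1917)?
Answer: 11502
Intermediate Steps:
x(X, l) = -6 (x(X, l) = -3*2 = -6)
x(0, 0)*(-1917) = -6*(-1917) = 11502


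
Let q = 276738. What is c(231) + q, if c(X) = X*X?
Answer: 330099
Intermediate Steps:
c(X) = X**2
c(231) + q = 231**2 + 276738 = 53361 + 276738 = 330099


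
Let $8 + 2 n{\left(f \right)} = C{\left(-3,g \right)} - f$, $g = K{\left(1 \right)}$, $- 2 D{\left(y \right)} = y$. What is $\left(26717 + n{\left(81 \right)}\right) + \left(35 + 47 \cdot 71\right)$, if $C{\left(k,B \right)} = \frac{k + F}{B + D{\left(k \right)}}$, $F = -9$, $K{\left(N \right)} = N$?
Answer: $\frac{300421}{10} \approx 30042.0$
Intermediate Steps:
$D{\left(y \right)} = - \frac{y}{2}$
$g = 1$
$C{\left(k,B \right)} = \frac{-9 + k}{B - \frac{k}{2}}$ ($C{\left(k,B \right)} = \frac{k - 9}{B - \frac{k}{2}} = \frac{-9 + k}{B - \frac{k}{2}}$)
$n{\left(f \right)} = - \frac{32}{5} - \frac{f}{2}$ ($n{\left(f \right)} = -4 + \frac{\frac{2 \left(-9 - 3\right)}{\left(-1\right) \left(-3\right) + 2 \cdot 1} - f}{2} = -4 + \frac{2 \frac{1}{3 + 2} \left(-12\right) - f}{2} = -4 + \frac{2 \cdot \frac{1}{5} \left(-12\right) - f}{2} = -4 + \frac{- \frac{24}{5} - f}{2} = -4 - \left(\frac{12}{5} + \frac{f}{2}\right) = - \frac{32}{5} - \frac{f}{2}$)
$\left(26717 + n{\left(81 \right)}\right) + \left(35 + 47 \cdot 71\right) = \left(26717 - \frac{469}{10}\right) + \left(35 + 47 \cdot 71\right) = \left(26717 - \frac{469}{10}\right) + \left(35 + 3337\right) = \left(26717 - \frac{469}{10}\right) + 3372 = \frac{266701}{10} + 3372 = \frac{300421}{10}$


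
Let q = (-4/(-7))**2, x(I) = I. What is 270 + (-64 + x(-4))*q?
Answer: 12142/49 ≈ 247.80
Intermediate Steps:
q = 16/49 (q = (-4*(-1/7))**2 = (4/7)**2 = 16/49 ≈ 0.32653)
270 + (-64 + x(-4))*q = 270 + (-64 - 4)*(16/49) = 270 - 68*16/49 = 270 - 1088/49 = 12142/49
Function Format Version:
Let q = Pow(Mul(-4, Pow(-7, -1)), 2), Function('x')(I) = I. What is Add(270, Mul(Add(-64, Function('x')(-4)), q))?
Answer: Rational(12142, 49) ≈ 247.80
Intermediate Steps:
q = Rational(16, 49) (q = Pow(Mul(-4, Rational(-1, 7)), 2) = Pow(Rational(4, 7), 2) = Rational(16, 49) ≈ 0.32653)
Add(270, Mul(Add(-64, Function('x')(-4)), q)) = Add(270, Mul(Add(-64, -4), Rational(16, 49))) = Add(270, Mul(-68, Rational(16, 49))) = Add(270, Rational(-1088, 49)) = Rational(12142, 49)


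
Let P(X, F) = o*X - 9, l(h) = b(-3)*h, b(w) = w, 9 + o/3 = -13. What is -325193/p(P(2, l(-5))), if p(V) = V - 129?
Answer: 325193/270 ≈ 1204.4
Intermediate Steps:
o = -66 (o = -27 + 3*(-13) = -27 - 39 = -66)
l(h) = -3*h
P(X, F) = -9 - 66*X (P(X, F) = -66*X - 9 = -9 - 66*X)
p(V) = -129 + V
-325193/p(P(2, l(-5))) = -325193/(-129 + (-9 - 66*2)) = -325193/(-129 + (-9 - 132)) = -325193/(-129 - 141) = -325193/(-270) = -325193*(-1/270) = 325193/270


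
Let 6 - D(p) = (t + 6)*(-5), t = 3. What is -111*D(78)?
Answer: -5661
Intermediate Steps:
D(p) = 51 (D(p) = 6 - (3 + 6)*(-5) = 6 - 9*(-5) = 6 - 1*(-45) = 6 + 45 = 51)
-111*D(78) = -111*51 = -5661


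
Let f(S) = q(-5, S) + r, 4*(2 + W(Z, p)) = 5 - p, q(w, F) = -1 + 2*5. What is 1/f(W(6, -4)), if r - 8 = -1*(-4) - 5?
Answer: 1/16 ≈ 0.062500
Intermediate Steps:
q(w, F) = 9 (q(w, F) = -1 + 10 = 9)
W(Z, p) = -3/4 - p/4 (W(Z, p) = -2 + (5 - p)/4 = -2 + (5/4 - p/4) = -3/4 - p/4)
r = 7 (r = 8 + (-1*(-4) - 5) = 8 + (4 - 5) = 8 - 1 = 7)
f(S) = 16 (f(S) = 9 + 7 = 16)
1/f(W(6, -4)) = 1/16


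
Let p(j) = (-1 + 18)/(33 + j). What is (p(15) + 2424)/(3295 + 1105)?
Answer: 10579/19200 ≈ 0.55099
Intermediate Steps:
p(j) = 17/(33 + j)
(p(15) + 2424)/(3295 + 1105) = (17/(33 + 15) + 2424)/(3295 + 1105) = (17/48 + 2424)/4400 = (17*(1/48) + 2424)*(1/4400) = (17/48 + 2424)*(1/4400) = (116369/48)*(1/4400) = 10579/19200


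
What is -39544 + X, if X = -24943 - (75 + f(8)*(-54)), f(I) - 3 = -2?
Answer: -64508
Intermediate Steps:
f(I) = 1 (f(I) = 3 - 2 = 1)
X = -24964 (X = -24943 - (75 + 1*(-54)) = -24943 - (75 - 54) = -24943 - 1*21 = -24943 - 21 = -24964)
-39544 + X = -39544 - 24964 = -64508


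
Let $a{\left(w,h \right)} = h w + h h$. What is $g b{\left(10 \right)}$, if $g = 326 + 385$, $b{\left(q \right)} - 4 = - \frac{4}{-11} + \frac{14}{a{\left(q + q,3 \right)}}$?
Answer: $\frac{821442}{253} \approx 3246.8$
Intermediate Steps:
$a{\left(w,h \right)} = h^{2} + h w$ ($a{\left(w,h \right)} = h w + h^{2} = h^{2} + h w$)
$b{\left(q \right)} = \frac{48}{11} + \frac{14}{9 + 6 q}$ ($b{\left(q \right)} = 4 + \left(- \frac{4}{-11} + \frac{14}{3 \left(3 + \left(q + q\right)\right)}\right) = 4 + \left(\left(-4\right) \left(- \frac{1}{11}\right) + \frac{14}{3 \left(3 + 2 q\right)}\right) = 4 + \left(\frac{4}{11} + \frac{14}{9 + 6 q}\right) = \frac{48}{11} + \frac{14}{9 + 6 q}$)
$g = 711$
$g b{\left(10 \right)} = 711 \frac{2 \left(293 + 144 \cdot 10\right)}{33 \left(3 + 2 \cdot 10\right)} = 711 \frac{2 \left(293 + 1440\right)}{33 \left(3 + 20\right)} = 711 \cdot \frac{2}{33} \cdot \frac{1}{23} \cdot 1733 = 711 \cdot \frac{3466}{759} = \frac{821442}{253}$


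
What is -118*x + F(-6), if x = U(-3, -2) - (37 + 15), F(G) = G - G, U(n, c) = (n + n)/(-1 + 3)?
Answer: 6490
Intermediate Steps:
U(n, c) = n (U(n, c) = (2*n)/2 = (2*n)*(1/2) = n)
F(G) = 0
x = -55 (x = -3 - (37 + 15) = -3 - 1*52 = -3 - 52 = -55)
-118*x + F(-6) = -118*(-55) + 0 = 6490 + 0 = 6490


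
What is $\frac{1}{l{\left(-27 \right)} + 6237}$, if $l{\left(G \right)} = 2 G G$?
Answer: $\frac{1}{7695} \approx 0.00012995$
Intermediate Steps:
$l{\left(G \right)} = 2 G^{2}$
$\frac{1}{l{\left(-27 \right)} + 6237} = \frac{1}{2 \left(-27\right)^{2} + 6237} = \frac{1}{2 \cdot 729 + 6237} = \frac{1}{1458 + 6237} = \frac{1}{7695}$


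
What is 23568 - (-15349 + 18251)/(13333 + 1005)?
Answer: 168957541/7169 ≈ 23568.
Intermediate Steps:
23568 - (-15349 + 18251)/(13333 + 1005) = 23568 - 2902/14338 = 23568 - 1*1451/7169 = 23568 - 1451/7169 = 168957541/7169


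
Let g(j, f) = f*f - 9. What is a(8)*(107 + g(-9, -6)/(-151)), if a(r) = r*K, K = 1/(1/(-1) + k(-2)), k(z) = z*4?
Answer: -129040/1359 ≈ -94.952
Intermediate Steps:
k(z) = 4*z
K = -1/9 (K = 1/(1/(-1) + 4*(-2)) = 1/(-1 - 8) = 1/(-9) = -1/9 ≈ -0.11111)
g(j, f) = -9 + f**2 (g(j, f) = f**2 - 9 = -9 + f**2)
a(r) = -r/9 (a(r) = r*(-1/9) = -r/9)
a(8)*(107 + g(-9, -6)/(-151)) = (-1/9*8)*(107 + (-9 + (-6)**2)/(-151)) = -8*(107 + (-9 + 36)*(-1/151))/9 = -8*(107 + 27*(-1/151))/9 = -8*(107 - 27/151)/9 = -8/9*16130/151 = -129040/1359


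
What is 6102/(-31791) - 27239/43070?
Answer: -376256063/456412790 ≈ -0.82438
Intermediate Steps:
6102/(-31791) - 27239/43070 = 6102*(-1/31791) - 27239*1/43070 = -2034/10597 - 27239/43070 = -376256063/456412790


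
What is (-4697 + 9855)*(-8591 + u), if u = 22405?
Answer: 71252612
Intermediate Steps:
(-4697 + 9855)*(-8591 + u) = (-4697 + 9855)*(-8591 + 22405) = 5158*13814 = 71252612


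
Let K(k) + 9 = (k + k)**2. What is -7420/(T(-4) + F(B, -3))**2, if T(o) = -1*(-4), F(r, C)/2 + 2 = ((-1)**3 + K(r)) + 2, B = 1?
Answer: -1855/16 ≈ -115.94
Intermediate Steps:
K(k) = -9 + 4*k**2 (K(k) = -9 + (k + k)**2 = -9 + (2*k)**2 = -9 + 4*k**2)
F(r, C) = -20 + 8*r**2 (F(r, C) = -4 + 2*(((-1)**3 + (-9 + 4*r**2)) + 2) = -4 + 2*((-1 + (-9 + 4*r**2)) + 2) = -4 + 2*((-10 + 4*r**2) + 2) = -4 + 2*(-8 + 4*r**2) = -4 + (-16 + 8*r**2) = -20 + 8*r**2)
T(o) = 4
-7420/(T(-4) + F(B, -3))**2 = -7420/(4 + (-20 + 8*1**2))**2 = -7420/(4 + (-20 + 8*1))**2 = -7420/(4 + (-20 + 8))**2 = -7420/(4 - 12)**2 = -7420/((-8)**2) = -7420/64 = -7420*1/64 = -1855/16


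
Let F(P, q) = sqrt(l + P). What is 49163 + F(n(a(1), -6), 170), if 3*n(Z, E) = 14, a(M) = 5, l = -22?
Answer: 49163 + 2*I*sqrt(39)/3 ≈ 49163.0 + 4.1633*I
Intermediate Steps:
n(Z, E) = 14/3 (n(Z, E) = (1/3)*14 = 14/3)
F(P, q) = sqrt(-22 + P)
49163 + F(n(a(1), -6), 170) = 49163 + sqrt(-22 + 14/3) = 49163 + sqrt(-52/3) = 49163 + 2*I*sqrt(39)/3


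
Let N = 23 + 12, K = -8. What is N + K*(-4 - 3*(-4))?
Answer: -29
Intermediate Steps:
N = 35
N + K*(-4 - 3*(-4)) = 35 - 8*(-4 - 3*(-4)) = 35 - 8*(-4 + 12) = 35 - 8*8 = 35 - 64 = -29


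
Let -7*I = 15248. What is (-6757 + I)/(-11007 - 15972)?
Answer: 20849/62951 ≈ 0.33119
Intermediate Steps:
I = -15248/7 (I = -⅐*15248 = -15248/7 ≈ -2178.3)
(-6757 + I)/(-11007 - 15972) = (-6757 - 15248/7)/(-11007 - 15972) = -62547/7/(-26979) = -62547/7*(-1/26979) = 20849/62951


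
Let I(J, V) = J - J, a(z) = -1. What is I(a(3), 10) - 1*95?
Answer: -95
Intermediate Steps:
I(J, V) = 0
I(a(3), 10) - 1*95 = 0 - 1*95 = 0 - 95 = -95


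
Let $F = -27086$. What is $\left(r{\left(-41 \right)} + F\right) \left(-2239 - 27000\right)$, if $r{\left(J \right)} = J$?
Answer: $793166353$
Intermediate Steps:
$\left(r{\left(-41 \right)} + F\right) \left(-2239 - 27000\right) = \left(-41 - 27086\right) \left(-2239 - 27000\right) = \left(-27127\right) \left(-29239\right) = 793166353$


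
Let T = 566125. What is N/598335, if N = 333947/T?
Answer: 333947/338732401875 ≈ 9.8587e-7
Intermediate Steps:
N = 333947/566125 ≈ 0.58988
N/598335 = (333947/566125)/598335 = (333947/566125)*(1/598335) = 333947/338732401875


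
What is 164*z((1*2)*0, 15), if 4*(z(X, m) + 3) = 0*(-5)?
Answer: -492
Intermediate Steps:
z(X, m) = -3 (z(X, m) = -3 + (0*(-5))/4 = -3 + (¼)*0 = -3 + 0 = -3)
164*z((1*2)*0, 15) = 164*(-3) = -492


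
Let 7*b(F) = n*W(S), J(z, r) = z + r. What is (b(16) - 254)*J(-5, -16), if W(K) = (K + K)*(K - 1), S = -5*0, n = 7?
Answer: 5334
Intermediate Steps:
S = 0
W(K) = 2*K*(-1 + K) (W(K) = (2*K)*(-1 + K) = 2*K*(-1 + K))
J(z, r) = r + z
b(F) = 0 (b(F) = (7*(2*0*(-1 + 0)))/7 = (7*(2*0*(-1)))/7 = (7*0)/7 = (1/7)*0 = 0)
(b(16) - 254)*J(-5, -16) = (0 - 254)*(-16 - 5) = -254*(-21) = 5334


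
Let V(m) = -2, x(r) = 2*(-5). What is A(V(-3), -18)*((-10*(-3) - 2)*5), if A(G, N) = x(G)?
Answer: -1400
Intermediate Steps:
x(r) = -10
A(G, N) = -10
A(V(-3), -18)*((-10*(-3) - 2)*5) = -10*(-10*(-3) - 2)*5 = -10*(30 - 2)*5 = -280*5 = -10*140 = -1400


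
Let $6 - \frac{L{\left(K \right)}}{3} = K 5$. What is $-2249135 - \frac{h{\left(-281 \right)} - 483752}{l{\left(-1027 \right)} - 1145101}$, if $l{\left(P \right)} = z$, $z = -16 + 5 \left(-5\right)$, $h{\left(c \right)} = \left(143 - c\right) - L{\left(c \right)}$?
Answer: $- \frac{2575579439731}{1145142} \approx -2.2491 \cdot 10^{6}$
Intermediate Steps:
$L{\left(K \right)} = 18 - 15 K$ ($L{\left(K \right)} = 18 - 3 K 5 = 18 - 3 \cdot 5 K = 18 - 15 K$)
$h{\left(c \right)} = 125 + 14 c$ ($h{\left(c \right)} = \left(143 - c\right) - \left(18 - 15 c\right) = \left(143 - c\right) + \left(-18 + 15 c\right) = 125 + 14 c$)
$z = -41$ ($z = -16 - 25 = -41$)
$l{\left(P \right)} = -41$
$-2249135 - \frac{h{\left(-281 \right)} - 483752}{l{\left(-1027 \right)} - 1145101} = -2249135 - \frac{\left(125 + 14 \left(-281\right)\right) - 483752}{-41 - 1145101} = -2249135 - \frac{\left(125 - 3934\right) - 483752}{-1145142} = -2249135 - \left(-3809 - 483752\right) \left(- \frac{1}{1145142}\right) = -2249135 - \left(-487561\right) \left(- \frac{1}{1145142}\right) = -2249135 - \frac{487561}{1145142} = - \frac{2575579439731}{1145142}$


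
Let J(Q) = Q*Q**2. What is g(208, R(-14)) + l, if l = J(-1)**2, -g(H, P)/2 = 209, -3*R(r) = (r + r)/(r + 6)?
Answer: -417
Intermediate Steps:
R(r) = -2*r/(3*(6 + r)) (R(r) = -(r + r)/(3*(r + 6)) = -2*r/(3*(6 + r)))
g(H, P) = -418 (g(H, P) = -2*209 = -418)
J(Q) = Q**3
l = 1 (l = ((-1)**3)**2 = (-1)**2 = 1)
g(208, R(-14)) + l = -418 + 1 = -417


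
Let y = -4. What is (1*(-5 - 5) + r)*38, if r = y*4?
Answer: -988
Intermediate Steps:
r = -16 (r = -4*4 = -16)
(1*(-5 - 5) + r)*38 = (1*(-5 - 5) - 16)*38 = (1*(-10) - 16)*38 = (-10 - 16)*38 = -26*38 = -988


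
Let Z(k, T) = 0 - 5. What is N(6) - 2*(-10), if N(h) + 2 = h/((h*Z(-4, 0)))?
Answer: 89/5 ≈ 17.800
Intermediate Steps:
Z(k, T) = -5
N(h) = -11/5 (N(h) = -2 + h/((h*(-5))) = -2 + h/((-5*h)) = -2 + h*(-1/(5*h)) = -2 - ⅕ = -11/5)
N(6) - 2*(-10) = -11/5 - 2*(-10) = -11/5 + 20 = 89/5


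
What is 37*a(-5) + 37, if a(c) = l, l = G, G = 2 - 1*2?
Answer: 37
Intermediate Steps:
G = 0 (G = 2 - 2 = 0)
l = 0
a(c) = 0
37*a(-5) + 37 = 37*0 + 37 = 0 + 37 = 37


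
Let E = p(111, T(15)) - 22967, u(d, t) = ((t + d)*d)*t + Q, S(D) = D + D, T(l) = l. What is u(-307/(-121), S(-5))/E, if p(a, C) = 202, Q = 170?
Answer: -36284/2298637 ≈ -0.015785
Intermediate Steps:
S(D) = 2*D
u(d, t) = 170 + d*t*(d + t) (u(d, t) = ((t + d)*d)*t + 170 = ((d + t)*d)*t + 170 = (d*(d + t))*t + 170 = d*t*(d + t) + 170 = 170 + d*t*(d + t))
E = -22765 (E = 202 - 22967 = -22765)
u(-307/(-121), S(-5))/E = (170 + (-307/(-121))*(2*(-5))**2 + (2*(-5))*(-307/(-121))**2)/(-22765) = (170 - 307*(-1/121)*(-10)**2 - 10*(-307*(-1/121))**2)*(-1/22765) = (170 + (307/121)*100 - 10*(307/121)**2)*(-1/22765) = (170 + 30700/121 - 10*94249/14641)*(-1/22765) = (170 + 30700/121 - 942490/14641)*(-1/22765) = (5261180/14641)*(-1/22765) = -36284/2298637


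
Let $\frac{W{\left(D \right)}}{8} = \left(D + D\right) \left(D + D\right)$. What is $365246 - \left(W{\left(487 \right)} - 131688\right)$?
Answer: $-7092474$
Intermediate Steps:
$W{\left(D \right)} = 32 D^{2}$ ($W{\left(D \right)} = 8 \left(D + D\right) \left(D + D\right) = 8 \cdot 2 D 2 D = 8 \cdot 4 D^{2} = 32 D^{2}$)
$365246 - \left(W{\left(487 \right)} - 131688\right) = 365246 - \left(32 \cdot 487^{2} - 131688\right) = 365246 - \left(32 \cdot 237169 - 131688\right) = 365246 - \left(7589408 - 131688\right) = 365246 - 7457720 = -7092474$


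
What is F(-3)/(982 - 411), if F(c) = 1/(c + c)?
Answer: -1/3426 ≈ -0.00029189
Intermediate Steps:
F(c) = 1/(2*c)
F(-3)/(982 - 411) = ((½)/(-3))/(982 - 411) = ((½)*(-⅓))/571 = -⅙*1/571 = -1/3426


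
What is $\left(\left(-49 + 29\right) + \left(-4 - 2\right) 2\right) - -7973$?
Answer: $7941$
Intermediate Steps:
$\left(\left(-49 + 29\right) + \left(-4 - 2\right) 2\right) - -7973 = \left(-20 - 12\right) + 7973 = -32 + 7973 = 7941$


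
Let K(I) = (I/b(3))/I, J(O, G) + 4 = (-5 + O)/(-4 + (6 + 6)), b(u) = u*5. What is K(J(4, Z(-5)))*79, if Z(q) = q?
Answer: 79/15 ≈ 5.2667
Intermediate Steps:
b(u) = 5*u
J(O, G) = -37/8 + O/8 (J(O, G) = -4 + (-5 + O)/(-4 + (6 + 6)) = -4 + (-5 + O)/(-4 + 12) = -4 + (-5 + O)/8 = -4 + (-5 + O)*(⅛) = -4 + (-5/8 + O/8) = -37/8 + O/8)
K(I) = 1/15 (K(I) = (I/((5*3)))/I = (I/15)/I = 1/15)
K(J(4, Z(-5)))*79 = (1/15)*79 = 79/15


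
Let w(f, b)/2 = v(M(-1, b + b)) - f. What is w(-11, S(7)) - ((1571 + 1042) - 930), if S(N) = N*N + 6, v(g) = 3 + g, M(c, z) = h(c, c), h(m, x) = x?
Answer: -1657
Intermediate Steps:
M(c, z) = c
S(N) = 6 + N² (S(N) = N² + 6 = 6 + N²)
w(f, b) = 4 - 2*f (w(f, b) = 2*((3 - 1) - f) = 2*(2 - f) = 4 - 2*f)
w(-11, S(7)) - ((1571 + 1042) - 930) = (4 - 2*(-11)) - ((1571 + 1042) - 930) = (4 + 22) - (2613 - 930) = 26 - 1*1683 = 26 - 1683 = -1657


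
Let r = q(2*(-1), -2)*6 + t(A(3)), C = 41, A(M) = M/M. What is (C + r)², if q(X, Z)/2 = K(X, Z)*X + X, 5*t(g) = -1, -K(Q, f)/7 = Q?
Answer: 2547216/25 ≈ 1.0189e+5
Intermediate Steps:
A(M) = 1
K(Q, f) = -7*Q
t(g) = -⅕ (t(g) = (⅕)*(-1) = -⅕)
q(X, Z) = -14*X² + 2*X (q(X, Z) = 2*((-7*X)*X + X) = 2*(-7*X² + X) = 2*(X - 7*X²) = -14*X² + 2*X)
r = -1801/5 (r = (2*(2*(-1))*(1 - 14*(-1)))*6 - ⅕ = (2*(-2)*(1 - 7*(-2)))*6 - ⅕ = (2*(-2)*(1 + 14))*6 - ⅕ = (2*(-2)*15)*6 - ⅕ = -60*6 - ⅕ = -360 - ⅕ = -1801/5 ≈ -360.20)
(C + r)² = (41 - 1801/5)² = (-1596/5)² = 2547216/25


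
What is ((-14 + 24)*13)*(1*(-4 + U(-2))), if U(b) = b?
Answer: -780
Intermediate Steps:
((-14 + 24)*13)*(1*(-4 + U(-2))) = ((-14 + 24)*13)*(1*(-4 - 2)) = (10*13)*(1*(-6)) = 130*(-6) = -780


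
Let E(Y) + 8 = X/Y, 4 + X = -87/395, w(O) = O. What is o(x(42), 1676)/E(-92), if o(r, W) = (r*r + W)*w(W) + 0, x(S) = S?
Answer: -209516089600/289053 ≈ -7.2484e+5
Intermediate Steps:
X = -1667/395 (X = -4 - 87/395 = -1667/395 ≈ -4.2203)
E(Y) = -8 - 1667/(395*Y)
o(r, W) = W*(W + r²) (o(r, W) = (r*r + W)*W + 0 = (r² + W)*W + 0 = (W + r²)*W + 0 = W*(W + r²) + 0 = W*(W + r²))
o(x(42), 1676)/E(-92) = (1676*(1676 + 42²))/(-8 - 1667/395/(-92)) = (1676*(1676 + 1764))/(-8 - 1667/395*(-1/92)) = (1676*3440)/(-8 + 1667/36340) = 5765440/(-289053/36340) = 5765440*(-36340/289053) = -209516089600/289053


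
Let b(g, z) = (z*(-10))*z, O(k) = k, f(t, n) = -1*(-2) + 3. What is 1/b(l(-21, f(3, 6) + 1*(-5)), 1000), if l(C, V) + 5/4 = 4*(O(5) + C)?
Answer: -1/10000000 ≈ -1.0000e-7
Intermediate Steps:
f(t, n) = 5 (f(t, n) = 2 + 3 = 5)
l(C, V) = 75/4 + 4*C (l(C, V) = -5/4 + 4*(5 + C) = -5/4 + (20 + 4*C) = 75/4 + 4*C)
b(g, z) = -10*z² (b(g, z) = (-10*z)*z = -10*z²)
1/b(l(-21, f(3, 6) + 1*(-5)), 1000) = 1/(-10*1000²) = 1/(-10*1000000) = 1/(-10000000) = -1/10000000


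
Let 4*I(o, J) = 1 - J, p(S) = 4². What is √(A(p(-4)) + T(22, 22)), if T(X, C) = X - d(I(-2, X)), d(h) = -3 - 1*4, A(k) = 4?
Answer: √33 ≈ 5.7446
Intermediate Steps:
p(S) = 16
I(o, J) = ¼ - J/4 (I(o, J) = (1 - J)/4 = ¼ - J/4)
d(h) = -7 (d(h) = -3 - 4 = -7)
T(X, C) = 7 + X (T(X, C) = X - 1*(-7) = X + 7 = 7 + X)
√(A(p(-4)) + T(22, 22)) = √(4 + (7 + 22)) = √(4 + 29) = √33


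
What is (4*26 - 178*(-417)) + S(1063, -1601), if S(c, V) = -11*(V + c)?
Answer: 80248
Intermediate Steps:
S(c, V) = -11*V - 11*c
(4*26 - 178*(-417)) + S(1063, -1601) = (4*26 - 178*(-417)) + (-11*(-1601) - 11*1063) = (104 + 74226) + (17611 - 11693) = 74330 + 5918 = 80248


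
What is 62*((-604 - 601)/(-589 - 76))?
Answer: 14942/133 ≈ 112.35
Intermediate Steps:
62*((-604 - 601)/(-589 - 76)) = 62*(-1205/(-665)) = 62*(-1205*(-1/665)) = 62*(241/133) = 14942/133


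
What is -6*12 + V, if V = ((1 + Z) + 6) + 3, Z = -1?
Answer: -63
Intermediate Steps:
V = 9 (V = ((1 - 1) + 6) + 3 = (0 + 6) + 3 = 6 + 3 = 9)
-6*12 + V = -6*12 + 9 = -72 + 9 = -63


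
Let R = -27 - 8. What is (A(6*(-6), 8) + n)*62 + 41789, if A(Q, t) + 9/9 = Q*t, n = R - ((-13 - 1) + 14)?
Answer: 21701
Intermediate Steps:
R = -35
n = -35 (n = -35 - ((-13 - 1) + 14) = -35 - (-14 + 14) = -35 - 1*0 = -35 + 0 = -35)
A(Q, t) = -1 + Q*t
(A(6*(-6), 8) + n)*62 + 41789 = ((-1 + (6*(-6))*8) - 35)*62 + 41789 = ((-1 - 36*8) - 35)*62 + 41789 = ((-1 - 288) - 35)*62 + 41789 = (-289 - 35)*62 + 41789 = -324*62 + 41789 = -20088 + 41789 = 21701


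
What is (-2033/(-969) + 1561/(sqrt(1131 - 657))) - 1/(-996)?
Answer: 11847/5644 + 1561*sqrt(474)/474 ≈ 73.798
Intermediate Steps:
(-2033/(-969) + 1561/(sqrt(1131 - 657))) - 1/(-996) = (-2033*(-1/969) + 1561/(sqrt(474))) - 1*(-1/996) = (107/51 + 1561*(sqrt(474)/474)) + 1/996 = (107/51 + 1561*sqrt(474)/474) + 1/996 = 11847/5644 + 1561*sqrt(474)/474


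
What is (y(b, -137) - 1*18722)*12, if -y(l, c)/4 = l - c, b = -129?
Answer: -225048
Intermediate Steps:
y(l, c) = -4*l + 4*c (y(l, c) = -4*(l - c) = -4*l + 4*c)
(y(b, -137) - 1*18722)*12 = ((-4*(-129) + 4*(-137)) - 1*18722)*12 = ((516 - 548) - 18722)*12 = (-32 - 18722)*12 = -18754*12 = -225048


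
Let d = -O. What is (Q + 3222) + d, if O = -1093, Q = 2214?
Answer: 6529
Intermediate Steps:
d = 1093 (d = -1*(-1093) = 1093)
(Q + 3222) + d = (2214 + 3222) + 1093 = 5436 + 1093 = 6529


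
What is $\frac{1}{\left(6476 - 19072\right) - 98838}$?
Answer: $- \frac{1}{111434} \approx -8.9739 \cdot 10^{-6}$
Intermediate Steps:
$\frac{1}{\left(6476 - 19072\right) - 98838} = \frac{1}{-12596 - 98838} = \frac{1}{-111434} = - \frac{1}{111434}$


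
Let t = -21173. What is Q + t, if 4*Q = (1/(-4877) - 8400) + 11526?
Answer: -397797383/19508 ≈ -20392.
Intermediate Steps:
Q = 15245501/19508 (Q = ((1/(-4877) - 8400) + 11526)/4 = ((-1/4877 - 8400) + 11526)/4 = (-40966801/4877 + 11526)/4 = (1/4)*(15245501/4877) = 15245501/19508 ≈ 781.50)
Q + t = 15245501/19508 - 21173 = -397797383/19508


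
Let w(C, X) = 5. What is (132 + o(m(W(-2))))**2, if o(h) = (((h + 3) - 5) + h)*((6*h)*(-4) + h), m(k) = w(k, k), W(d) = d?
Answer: 620944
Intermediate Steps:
m(k) = 5
o(h) = -23*h*(-2 + 2*h) (o(h) = (((3 + h) - 5) + h)*(-24*h + h) = ((-2 + h) + h)*(-23*h) = (-2 + 2*h)*(-23*h) = -23*h*(-2 + 2*h))
(132 + o(m(W(-2))))**2 = (132 + 46*5*(1 - 1*5))**2 = (132 + 46*5*(1 - 5))**2 = (132 + 46*5*(-4))**2 = (132 - 920)**2 = (-788)**2 = 620944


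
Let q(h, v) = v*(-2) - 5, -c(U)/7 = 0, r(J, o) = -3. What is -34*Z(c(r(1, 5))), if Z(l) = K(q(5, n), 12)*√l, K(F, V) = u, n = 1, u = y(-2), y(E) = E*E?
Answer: 0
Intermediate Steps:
y(E) = E²
c(U) = 0 (c(U) = -7*0 = 0)
u = 4 (u = (-2)² = 4)
q(h, v) = -5 - 2*v (q(h, v) = -2*v - 5 = -5 - 2*v)
K(F, V) = 4
Z(l) = 4*√l
-34*Z(c(r(1, 5))) = -136*√0 = -136*0 = -34*0 = 0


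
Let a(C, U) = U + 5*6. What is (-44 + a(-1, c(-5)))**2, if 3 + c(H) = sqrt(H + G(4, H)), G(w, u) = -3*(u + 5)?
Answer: (17 - I*sqrt(5))**2 ≈ 284.0 - 76.026*I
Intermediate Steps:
G(w, u) = -15 - 3*u (G(w, u) = -3*(5 + u) = -15 - 3*u)
c(H) = -3 + sqrt(-15 - 2*H) (c(H) = -3 + sqrt(H + (-15 - 3*H)) = -3 + sqrt(-15 - 2*H))
a(C, U) = 30 + U (a(C, U) = U + 30 = 30 + U)
(-44 + a(-1, c(-5)))**2 = (-44 + (30 + (-3 + sqrt(-15 - 2*(-5)))))**2 = (-44 + (30 + (-3 + sqrt(-15 + 10))))**2 = (-44 + (30 + (-3 + sqrt(-5))))**2 = (-44 + (30 + (-3 + I*sqrt(5))))**2 = (-44 + (27 + I*sqrt(5)))**2 = (-17 + I*sqrt(5))**2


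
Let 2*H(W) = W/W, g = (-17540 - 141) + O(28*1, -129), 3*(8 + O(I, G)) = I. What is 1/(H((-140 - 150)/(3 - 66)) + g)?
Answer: -6/106075 ≈ -5.6564e-5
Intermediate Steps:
O(I, G) = -8 + I/3
g = -53039/3 (g = (-17540 - 141) + (-8 + (28*1)/3) = -17681 + (-8 + (⅓)*28) = -17681 + (-8 + 28/3) = -17681 + 4/3 = -53039/3 ≈ -17680.)
H(W) = ½ (H(W) = (W/W)/2 = (½)*1 = ½)
1/(H((-140 - 150)/(3 - 66)) + g) = 1/(½ - 53039/3) = 1/(-106075/6) = -6/106075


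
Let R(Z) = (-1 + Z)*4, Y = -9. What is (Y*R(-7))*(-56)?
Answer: -16128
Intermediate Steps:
R(Z) = -4 + 4*Z
(Y*R(-7))*(-56) = -9*(-4 + 4*(-7))*(-56) = -9*(-4 - 28)*(-56) = -9*(-32)*(-56) = 288*(-56) = -16128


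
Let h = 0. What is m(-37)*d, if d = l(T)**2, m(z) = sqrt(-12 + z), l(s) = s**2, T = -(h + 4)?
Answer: 1792*I ≈ 1792.0*I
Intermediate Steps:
T = -4 (T = -(0 + 4) = -1*4 = -4)
d = 256 (d = ((-4)**2)**2 = 16**2 = 256)
m(-37)*d = sqrt(-12 - 37)*256 = sqrt(-49)*256 = (7*I)*256 = 1792*I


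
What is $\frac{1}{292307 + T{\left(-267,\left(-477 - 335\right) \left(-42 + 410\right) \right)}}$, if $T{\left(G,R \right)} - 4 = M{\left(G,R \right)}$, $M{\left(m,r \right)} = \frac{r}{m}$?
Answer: $\frac{267}{78345853} \approx 3.408 \cdot 10^{-6}$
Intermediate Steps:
$T{\left(G,R \right)} = 4 + \frac{R}{G}$
$\frac{1}{292307 + T{\left(-267,\left(-477 - 335\right) \left(-42 + 410\right) \right)}} = \frac{1}{292307 + \left(4 + \frac{\left(-477 - 335\right) \left(-42 + 410\right)}{-267}\right)} = \frac{1}{292307 + \left(4 + \left(-812\right) 368 \left(- \frac{1}{267}\right)\right)} = \frac{1}{292307 + \left(4 - - \frac{298816}{267}\right)} = \frac{1}{292307 + \left(4 + \frac{298816}{267}\right)} = \frac{1}{292307 + \frac{299884}{267}} = \frac{1}{\frac{78345853}{267}} = \frac{267}{78345853}$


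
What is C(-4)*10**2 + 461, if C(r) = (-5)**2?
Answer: 2961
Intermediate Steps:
C(r) = 25
C(-4)*10**2 + 461 = 25*10**2 + 461 = 25*100 + 461 = 2500 + 461 = 2961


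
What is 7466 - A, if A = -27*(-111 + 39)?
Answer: 5522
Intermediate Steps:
A = 1944 (A = -27*(-72) = 1944)
7466 - A = 7466 - 1*1944 = 7466 - 1944 = 5522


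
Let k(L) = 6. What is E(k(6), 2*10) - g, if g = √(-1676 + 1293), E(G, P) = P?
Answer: 20 - I*√383 ≈ 20.0 - 19.57*I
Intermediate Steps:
g = I*√383 (g = √(-383) = I*√383 ≈ 19.57*I)
E(k(6), 2*10) - g = 2*10 - I*√383 = 20 - I*√383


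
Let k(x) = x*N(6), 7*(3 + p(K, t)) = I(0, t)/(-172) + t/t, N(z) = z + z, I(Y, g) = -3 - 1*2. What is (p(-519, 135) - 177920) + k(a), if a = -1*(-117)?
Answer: -212528699/1204 ≈ -1.7652e+5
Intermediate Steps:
I(Y, g) = -5 (I(Y, g) = -3 - 2 = -5)
a = 117
N(z) = 2*z
p(K, t) = -3435/1204 (p(K, t) = -3 + (-5/(-172) + t/t)/7 = -3 + (-5*(-1/172) + 1)/7 = -3 + (5/172 + 1)/7 = -3 + (⅐)*(177/172) = -3 + 177/1204 = -3435/1204)
k(x) = 12*x (k(x) = x*(2*6) = x*12 = 12*x)
(p(-519, 135) - 177920) + k(a) = (-3435/1204 - 177920) + 12*117 = -214219115/1204 + 1404 = -212528699/1204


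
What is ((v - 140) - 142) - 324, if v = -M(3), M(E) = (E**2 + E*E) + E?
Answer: -627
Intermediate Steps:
M(E) = E + 2*E**2 (M(E) = (E**2 + E**2) + E = 2*E**2 + E = E + 2*E**2)
v = -21 (v = -3*(1 + 2*3) = -3*(1 + 6) = -3*7 = -1*21 = -21)
((v - 140) - 142) - 324 = ((-21 - 140) - 142) - 324 = (-161 - 142) - 324 = -303 - 324 = -627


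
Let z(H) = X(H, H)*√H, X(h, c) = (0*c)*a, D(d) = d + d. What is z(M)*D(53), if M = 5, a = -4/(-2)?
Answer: 0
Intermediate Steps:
a = 2 (a = -4*(-½) = 2)
D(d) = 2*d
X(h, c) = 0 (X(h, c) = (0*c)*2 = 0*2 = 0)
z(H) = 0 (z(H) = 0*√H = 0)
z(M)*D(53) = 0*(2*53) = 0*106 = 0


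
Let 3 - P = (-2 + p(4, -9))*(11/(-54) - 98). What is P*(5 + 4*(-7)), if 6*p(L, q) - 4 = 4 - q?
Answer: -632201/324 ≈ -1951.2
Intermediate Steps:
p(L, q) = 4/3 - q/6 (p(L, q) = ⅔ + (4 - q)/6 = ⅔ + (⅔ - q/6) = 4/3 - q/6)
P = 27487/324 (P = 3 - (-2 + (4/3 - ⅙*(-9)))*(11/(-54) - 98) = 3 - (-2 + (4/3 + 3/2))*(11*(-1/54) - 98) = 3 - (-2 + 17/6)*(-11/54 - 98) = 3 - 5*(-5303)/(6*54) = 3 - 1*(-26515/324) = 3 + 26515/324 = 27487/324 ≈ 84.836)
P*(5 + 4*(-7)) = 27487*(5 + 4*(-7))/324 = 27487*(5 - 28)/324 = (27487/324)*(-23) = -632201/324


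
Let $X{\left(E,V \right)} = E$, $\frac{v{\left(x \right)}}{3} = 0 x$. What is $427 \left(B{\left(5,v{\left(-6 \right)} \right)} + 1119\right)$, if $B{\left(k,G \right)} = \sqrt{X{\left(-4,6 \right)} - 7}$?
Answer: $477813 + 427 i \sqrt{11} \approx 4.7781 \cdot 10^{5} + 1416.2 i$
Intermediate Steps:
$v{\left(x \right)} = 0$ ($v{\left(x \right)} = 3 \cdot 0 x = 3 \cdot 0 = 0$)
$B{\left(k,G \right)} = i \sqrt{11}$ ($B{\left(k,G \right)} = \sqrt{-4 - 7} = \sqrt{-11} = i \sqrt{11}$)
$427 \left(B{\left(5,v{\left(-6 \right)} \right)} + 1119\right) = 427 \left(i \sqrt{11} + 1119\right) = 427 \left(1119 + i \sqrt{11}\right) = 477813 + 427 i \sqrt{11}$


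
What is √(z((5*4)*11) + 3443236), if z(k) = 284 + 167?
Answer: √3443687 ≈ 1855.7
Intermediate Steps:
z(k) = 451
√(z((5*4)*11) + 3443236) = √(451 + 3443236) = √3443687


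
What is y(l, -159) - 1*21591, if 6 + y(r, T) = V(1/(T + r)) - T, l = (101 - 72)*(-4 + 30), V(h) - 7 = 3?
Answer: -21428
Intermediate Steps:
V(h) = 10 (V(h) = 7 + 3 = 10)
l = 754 (l = 29*26 = 754)
y(r, T) = 4 - T (y(r, T) = -6 + (10 - T) = 4 - T)
y(l, -159) - 1*21591 = (4 - 1*(-159)) - 1*21591 = (4 + 159) - 21591 = 163 - 21591 = -21428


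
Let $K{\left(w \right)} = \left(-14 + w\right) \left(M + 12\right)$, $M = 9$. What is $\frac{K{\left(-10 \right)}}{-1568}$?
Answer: $\frac{9}{28} \approx 0.32143$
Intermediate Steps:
$K{\left(w \right)} = -294 + 21 w$ ($K{\left(w \right)} = \left(-14 + w\right) \left(9 + 12\right) = \left(-14 + w\right) 21 = -294 + 21 w$)
$\frac{K{\left(-10 \right)}}{-1568} = \frac{-294 + 21 \left(-10\right)}{-1568} = \left(-294 - 210\right) \left(- \frac{1}{1568}\right) = \left(-504\right) \left(- \frac{1}{1568}\right) = \frac{9}{28}$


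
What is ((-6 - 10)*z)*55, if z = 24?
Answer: -21120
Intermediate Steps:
((-6 - 10)*z)*55 = ((-6 - 10)*24)*55 = -16*24*55 = -384*55 = -21120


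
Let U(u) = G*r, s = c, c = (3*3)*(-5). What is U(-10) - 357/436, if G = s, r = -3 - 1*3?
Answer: 117363/436 ≈ 269.18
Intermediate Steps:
r = -6 (r = -3 - 3 = -6)
c = -45 (c = 9*(-5) = -45)
s = -45
G = -45
U(u) = 270 (U(u) = -45*(-6) = 270)
U(-10) - 357/436 = 270 - 357/436 = 117363/436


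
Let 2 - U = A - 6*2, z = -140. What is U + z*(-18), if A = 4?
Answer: 2530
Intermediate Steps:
U = 10 (U = 2 - (4 - 6*2) = 2 - (4 - 12) = 2 - 1*(-8) = 2 + 8 = 10)
U + z*(-18) = 10 - 140*(-18) = 10 + 2520 = 2530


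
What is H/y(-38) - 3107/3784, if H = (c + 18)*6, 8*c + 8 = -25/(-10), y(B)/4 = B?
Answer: -865327/575168 ≈ -1.5045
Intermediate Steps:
y(B) = 4*B
c = -11/16 (c = -1 + (-25/(-10))/8 = -1 + (-25*(-1/10))/8 = -1 + (1/8)*(5/2) = -1 + 5/16 = -11/16 ≈ -0.68750)
H = 831/8 (H = (-11/16 + 18)*6 = (277/16)*6 = 831/8 ≈ 103.88)
H/y(-38) - 3107/3784 = 831/(8*((4*(-38)))) - 3107/3784 = (831/8)/(-152) - 3107*1/3784 = (831/8)*(-1/152) - 3107/3784 = -831/1216 - 3107/3784 = -865327/575168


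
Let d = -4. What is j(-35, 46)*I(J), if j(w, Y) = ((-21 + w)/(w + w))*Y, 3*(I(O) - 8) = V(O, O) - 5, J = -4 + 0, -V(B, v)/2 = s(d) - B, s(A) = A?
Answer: 3496/15 ≈ 233.07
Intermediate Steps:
V(B, v) = 8 + 2*B (V(B, v) = -2*(-4 - B) = 8 + 2*B)
J = -4
I(O) = 9 + 2*O/3 (I(O) = 8 + ((8 + 2*O) - 5)/3 = 8 + (3 + 2*O)/3 = 8 + (1 + 2*O/3) = 9 + 2*O/3)
j(w, Y) = Y*(-21 + w)/(2*w) (j(w, Y) = ((-21 + w)/((2*w)))*Y = ((-21 + w)*(1/(2*w)))*Y = ((-21 + w)/(2*w))*Y = Y*(-21 + w)/(2*w))
j(-35, 46)*I(J) = ((1/2)*46*(-21 - 35)/(-35))*(9 + (2/3)*(-4)) = ((1/2)*46*(-1/35)*(-56))*(9 - 8/3) = (184/5)*(19/3) = 3496/15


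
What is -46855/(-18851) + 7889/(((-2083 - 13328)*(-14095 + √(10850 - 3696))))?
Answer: 143452337739001960/57713808649635831 + 55223*√146/3061578093981 ≈ 2.4856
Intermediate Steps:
-46855/(-18851) + 7889/(((-2083 - 13328)*(-14095 + √(10850 - 3696)))) = -46855*(-1/18851) + 7889/((-15411*(-14095 + √7154))) = 46855/18851 + 7889/((-15411*(-14095 + 7*√146))) = 46855/18851 + 7889/(217218045 - 107877*√146)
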